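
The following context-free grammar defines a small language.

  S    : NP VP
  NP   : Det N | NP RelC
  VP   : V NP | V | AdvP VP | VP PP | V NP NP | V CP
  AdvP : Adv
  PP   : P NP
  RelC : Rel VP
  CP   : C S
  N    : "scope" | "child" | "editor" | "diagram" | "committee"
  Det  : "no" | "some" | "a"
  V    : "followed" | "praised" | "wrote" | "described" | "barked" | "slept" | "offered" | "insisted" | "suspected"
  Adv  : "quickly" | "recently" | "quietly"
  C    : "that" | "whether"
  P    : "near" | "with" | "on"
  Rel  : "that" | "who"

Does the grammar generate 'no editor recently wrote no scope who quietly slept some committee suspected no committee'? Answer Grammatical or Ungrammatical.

For S → NP VP, the only prefix that parses as NP is 'no editor', but the remainder 'recently wrote no scope who quietly slept some committee suspected no committee' is not a VP under these rules.

Ungrammatical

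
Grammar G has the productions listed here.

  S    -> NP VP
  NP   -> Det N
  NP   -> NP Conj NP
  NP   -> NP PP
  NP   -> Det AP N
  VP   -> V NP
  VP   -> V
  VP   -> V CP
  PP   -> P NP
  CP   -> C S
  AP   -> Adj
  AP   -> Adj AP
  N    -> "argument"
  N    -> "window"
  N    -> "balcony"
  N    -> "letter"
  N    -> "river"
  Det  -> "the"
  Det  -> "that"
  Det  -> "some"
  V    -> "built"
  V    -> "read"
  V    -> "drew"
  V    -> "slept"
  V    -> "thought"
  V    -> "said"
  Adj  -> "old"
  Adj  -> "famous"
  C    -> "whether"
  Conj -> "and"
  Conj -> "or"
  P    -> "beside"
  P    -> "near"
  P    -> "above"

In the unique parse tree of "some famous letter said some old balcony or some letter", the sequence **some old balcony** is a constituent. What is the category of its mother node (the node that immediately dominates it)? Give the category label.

NP

S
  NP
    Det: some
    AP
      Adj: famous
    N: letter
  VP
    V: said
    NP
      NP
        Det: some
        AP
          Adj: old
        N: balcony
      Conj: or
      NP
        Det: some
        N: letter
The span 'some old balcony' is the NP node built by NP → Det AP N.
Its mother is the NP built by NP → NP Conj NP.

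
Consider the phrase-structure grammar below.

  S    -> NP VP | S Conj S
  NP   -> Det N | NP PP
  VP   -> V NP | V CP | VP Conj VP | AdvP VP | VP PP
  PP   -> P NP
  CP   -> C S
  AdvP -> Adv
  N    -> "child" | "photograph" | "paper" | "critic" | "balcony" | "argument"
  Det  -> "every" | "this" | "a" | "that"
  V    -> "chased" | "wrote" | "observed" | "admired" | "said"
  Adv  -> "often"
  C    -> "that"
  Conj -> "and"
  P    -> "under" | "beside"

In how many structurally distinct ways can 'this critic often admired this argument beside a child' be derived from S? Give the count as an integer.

Two of the 3 distinct bracketings:
[S [NP [Det this] [N critic]] [VP [AdvP [Adv often]] [VP [V admired] [NP [NP [Det this] [N argument]] [PP [P beside] [NP [Det a] [N child]]]]]]]
[S [NP [Det this] [N critic]] [VP [AdvP [Adv often]] [VP [VP [V admired] [NP [Det this] [N argument]]] [PP [P beside] [NP [Det a] [N child]]]]]]
The difference turns on whether NP → NP PP is used at the relevant span, versus an alternative expansion of NP.

3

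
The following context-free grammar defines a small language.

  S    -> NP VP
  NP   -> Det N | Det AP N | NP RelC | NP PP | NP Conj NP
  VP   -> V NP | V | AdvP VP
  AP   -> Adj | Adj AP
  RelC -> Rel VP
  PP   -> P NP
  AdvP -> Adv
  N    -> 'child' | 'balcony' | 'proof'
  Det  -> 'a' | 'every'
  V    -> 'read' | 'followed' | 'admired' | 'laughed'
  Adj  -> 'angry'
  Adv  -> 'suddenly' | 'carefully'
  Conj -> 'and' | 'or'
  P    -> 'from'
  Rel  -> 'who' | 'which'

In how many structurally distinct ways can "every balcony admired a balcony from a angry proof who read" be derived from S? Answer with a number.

The two bracketings:
[S [NP [Det every] [N balcony]] [VP [V admired] [NP [NP [NP [Det a] [N balcony]] [PP [P from] [NP [Det a] [AP [Adj angry]] [N proof]]]] [RelC [Rel who] [VP [V read]]]]]]
[S [NP [Det every] [N balcony]] [VP [V admired] [NP [NP [Det a] [N balcony]] [PP [P from] [NP [NP [Det a] [AP [Adj angry]] [N proof]] [RelC [Rel who] [VP [V read]]]]]]]]
The trees differ in how a recursive rule is bracketed over the same span.

2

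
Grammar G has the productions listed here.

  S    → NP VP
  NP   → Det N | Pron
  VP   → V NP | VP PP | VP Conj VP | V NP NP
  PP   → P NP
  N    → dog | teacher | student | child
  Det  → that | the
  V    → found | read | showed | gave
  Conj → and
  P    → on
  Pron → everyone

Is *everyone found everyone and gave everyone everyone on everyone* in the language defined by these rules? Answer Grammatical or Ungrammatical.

Grammatical

S
  NP
    Pron: everyone
  VP
    VP
      VP
        V: found
        NP
          Pron: everyone
      Conj: and
      VP
        V: gave
        NP
          Pron: everyone
        NP
          Pron: everyone
    PP
      P: on
      NP
        Pron: everyone
The bracketing above is licensed at every node by one of the given productions, with S at the root.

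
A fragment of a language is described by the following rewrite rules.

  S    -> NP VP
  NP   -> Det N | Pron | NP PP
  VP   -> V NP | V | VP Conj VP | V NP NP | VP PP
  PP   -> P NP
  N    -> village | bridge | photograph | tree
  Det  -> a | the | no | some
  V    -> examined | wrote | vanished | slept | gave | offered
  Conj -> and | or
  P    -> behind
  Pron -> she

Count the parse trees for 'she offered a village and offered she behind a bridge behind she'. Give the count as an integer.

Two of the 9 distinct bracketings:
[S [NP [Pron she]] [VP [VP [V offered] [NP [Det a] [N village]]] [Conj and] [VP [V offered] [NP [NP [Pron she]] [PP [P behind] [NP [NP [Det a] [N bridge]] [PP [P behind] [NP [Pron she]]]]]]]]]
[S [NP [Pron she]] [VP [VP [V offered] [NP [Det a] [N village]]] [Conj and] [VP [V offered] [NP [NP [NP [Pron she]] [PP [P behind] [NP [Det a] [N bridge]]]] [PP [P behind] [NP [Pron she]]]]]]]
The trees differ in how a recursive rule is bracketed over the same span.

9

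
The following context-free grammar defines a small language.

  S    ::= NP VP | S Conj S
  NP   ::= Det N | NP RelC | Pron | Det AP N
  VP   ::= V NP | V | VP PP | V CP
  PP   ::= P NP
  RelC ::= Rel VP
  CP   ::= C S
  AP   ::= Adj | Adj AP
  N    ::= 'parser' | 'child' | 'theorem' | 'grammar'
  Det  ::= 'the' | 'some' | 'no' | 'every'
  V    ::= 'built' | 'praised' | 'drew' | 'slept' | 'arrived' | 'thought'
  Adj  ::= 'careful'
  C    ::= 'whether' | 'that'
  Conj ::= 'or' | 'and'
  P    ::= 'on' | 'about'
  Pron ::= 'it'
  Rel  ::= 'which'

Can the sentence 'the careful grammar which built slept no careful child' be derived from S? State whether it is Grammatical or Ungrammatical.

Grammatical

[S [NP [NP [Det the] [AP [Adj careful]] [N grammar]] [RelC [Rel which] [VP [V built]]]] [VP [V slept] [NP [Det no] [AP [Adj careful]] [N child]]]]
Each bracket corresponds to one application of a listed rule, so the string is derivable from S.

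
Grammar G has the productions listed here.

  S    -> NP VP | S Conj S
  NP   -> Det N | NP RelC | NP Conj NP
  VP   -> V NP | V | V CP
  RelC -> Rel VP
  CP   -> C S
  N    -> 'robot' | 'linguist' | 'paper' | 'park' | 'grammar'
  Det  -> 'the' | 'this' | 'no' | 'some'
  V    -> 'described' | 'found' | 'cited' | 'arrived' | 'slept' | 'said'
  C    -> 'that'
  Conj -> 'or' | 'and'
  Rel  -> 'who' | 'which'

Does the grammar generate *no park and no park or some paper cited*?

Grammatical

[S [NP [NP [Det no] [N park]] [Conj and] [NP [NP [Det no] [N park]] [Conj or] [NP [Det some] [N paper]]]] [VP [V cited]]]
Every word is introduced by a lexical rule and the phrasal rules combine the resulting categories into a single S.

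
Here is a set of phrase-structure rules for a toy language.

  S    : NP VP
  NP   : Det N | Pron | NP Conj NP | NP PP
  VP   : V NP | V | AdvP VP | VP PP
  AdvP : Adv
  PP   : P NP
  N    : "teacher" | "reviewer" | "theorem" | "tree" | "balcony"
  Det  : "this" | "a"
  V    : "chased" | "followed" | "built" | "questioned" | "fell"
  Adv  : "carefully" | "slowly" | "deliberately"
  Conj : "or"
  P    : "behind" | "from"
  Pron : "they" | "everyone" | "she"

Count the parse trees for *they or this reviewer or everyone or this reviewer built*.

5

Two of the 5 distinct bracketings:
[S [NP [NP [Pron they]] [Conj or] [NP [NP [Det this] [N reviewer]] [Conj or] [NP [NP [Pron everyone]] [Conj or] [NP [Det this] [N reviewer]]]]] [VP [V built]]]
[S [NP [NP [Pron they]] [Conj or] [NP [NP [NP [Det this] [N reviewer]] [Conj or] [NP [Pron everyone]]] [Conj or] [NP [Det this] [N reviewer]]]] [VP [V built]]]
The trees differ in how a recursive rule is bracketed over the same span.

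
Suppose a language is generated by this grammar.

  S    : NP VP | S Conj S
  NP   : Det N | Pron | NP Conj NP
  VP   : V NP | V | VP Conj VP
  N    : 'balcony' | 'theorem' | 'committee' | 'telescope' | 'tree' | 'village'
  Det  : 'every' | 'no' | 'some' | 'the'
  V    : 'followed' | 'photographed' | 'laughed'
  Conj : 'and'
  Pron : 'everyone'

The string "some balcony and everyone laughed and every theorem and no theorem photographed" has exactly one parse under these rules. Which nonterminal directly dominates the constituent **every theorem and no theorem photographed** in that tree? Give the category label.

S

S
  S
    NP
      NP
        Det: some
        N: balcony
      Conj: and
      NP
        Pron: everyone
    VP
      V: laughed
  Conj: and
  S
    NP
      NP
        Det: every
        N: theorem
      Conj: and
      NP
        Det: no
        N: theorem
    VP
      V: photographed
The span 'every theorem and no theorem photographed' is the S node built by S → NP VP.
Its mother is the S built by S → S Conj S.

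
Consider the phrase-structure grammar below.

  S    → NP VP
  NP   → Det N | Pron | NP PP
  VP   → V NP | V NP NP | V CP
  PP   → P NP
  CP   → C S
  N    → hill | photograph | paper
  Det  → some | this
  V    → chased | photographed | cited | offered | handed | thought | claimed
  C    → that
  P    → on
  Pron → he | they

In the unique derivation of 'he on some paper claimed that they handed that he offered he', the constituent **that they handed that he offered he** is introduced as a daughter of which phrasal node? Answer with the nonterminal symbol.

[S [NP [NP [Pron he]] [PP [P on] [NP [Det some] [N paper]]]] [VP [V claimed] [CP [C that] [S [NP [Pron they]] [VP [V handed] [CP [C that] [S [NP [Pron he]] [VP [V offered] [NP [Pron he]]]]]]]]]]
The span 'that they handed that he offered he' is the CP node built by CP → C S.
Its mother is the VP built by VP → V CP.

VP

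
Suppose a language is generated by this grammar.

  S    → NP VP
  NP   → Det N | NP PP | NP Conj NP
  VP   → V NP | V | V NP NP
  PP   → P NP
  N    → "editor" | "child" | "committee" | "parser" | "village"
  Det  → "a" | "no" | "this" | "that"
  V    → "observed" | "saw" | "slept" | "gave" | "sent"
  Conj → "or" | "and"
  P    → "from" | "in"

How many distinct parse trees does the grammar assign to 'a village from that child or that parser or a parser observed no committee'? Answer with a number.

Two of the 5 distinct bracketings:
[S [NP [NP [Det a] [N village]] [PP [P from] [NP [NP [Det that] [N child]] [Conj or] [NP [NP [Det that] [N parser]] [Conj or] [NP [Det a] [N parser]]]]]] [VP [V observed] [NP [Det no] [N committee]]]]
[S [NP [NP [Det a] [N village]] [PP [P from] [NP [NP [NP [Det that] [N child]] [Conj or] [NP [Det that] [N parser]]] [Conj or] [NP [Det a] [N parser]]]]] [VP [V observed] [NP [Det no] [N committee]]]]
The trees differ in how a recursive rule is bracketed over the same span.

5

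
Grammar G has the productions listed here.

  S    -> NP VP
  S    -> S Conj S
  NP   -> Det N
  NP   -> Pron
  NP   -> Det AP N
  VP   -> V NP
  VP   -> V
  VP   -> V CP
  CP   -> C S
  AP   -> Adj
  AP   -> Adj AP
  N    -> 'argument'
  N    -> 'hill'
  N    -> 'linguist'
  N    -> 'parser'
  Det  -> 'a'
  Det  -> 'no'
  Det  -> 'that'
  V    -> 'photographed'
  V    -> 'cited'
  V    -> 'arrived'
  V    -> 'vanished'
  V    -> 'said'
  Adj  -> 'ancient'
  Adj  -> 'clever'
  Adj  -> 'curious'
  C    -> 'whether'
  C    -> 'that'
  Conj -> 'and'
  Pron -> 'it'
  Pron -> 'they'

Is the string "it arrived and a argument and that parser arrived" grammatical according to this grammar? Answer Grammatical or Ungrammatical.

For S → NP VP, the only prefix that parses as NP is 'it', but the remainder 'arrived and a argument and that parser arrived' is not a VP under these rules. The alternative S rule S → S Conj S likewise has no satisfying split.

Ungrammatical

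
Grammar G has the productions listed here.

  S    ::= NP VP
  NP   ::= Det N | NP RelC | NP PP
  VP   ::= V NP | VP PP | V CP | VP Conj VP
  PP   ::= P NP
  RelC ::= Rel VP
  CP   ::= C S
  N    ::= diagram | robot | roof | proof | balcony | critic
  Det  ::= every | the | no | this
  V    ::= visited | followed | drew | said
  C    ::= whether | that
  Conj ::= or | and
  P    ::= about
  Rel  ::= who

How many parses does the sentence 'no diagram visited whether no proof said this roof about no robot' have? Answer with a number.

3

Two of the 3 distinct bracketings:
[S [NP [Det no] [N diagram]] [VP [VP [V visited] [CP [C whether] [S [NP [Det no] [N proof]] [VP [V said] [NP [Det this] [N roof]]]]]] [PP [P about] [NP [Det no] [N robot]]]]]
[S [NP [Det no] [N diagram]] [VP [V visited] [CP [C whether] [S [NP [Det no] [N proof]] [VP [V said] [NP [NP [Det this] [N roof]] [PP [P about] [NP [Det no] [N robot]]]]]]]]]
The difference turns on whether NP → NP PP is used at the relevant span, versus an alternative expansion of NP.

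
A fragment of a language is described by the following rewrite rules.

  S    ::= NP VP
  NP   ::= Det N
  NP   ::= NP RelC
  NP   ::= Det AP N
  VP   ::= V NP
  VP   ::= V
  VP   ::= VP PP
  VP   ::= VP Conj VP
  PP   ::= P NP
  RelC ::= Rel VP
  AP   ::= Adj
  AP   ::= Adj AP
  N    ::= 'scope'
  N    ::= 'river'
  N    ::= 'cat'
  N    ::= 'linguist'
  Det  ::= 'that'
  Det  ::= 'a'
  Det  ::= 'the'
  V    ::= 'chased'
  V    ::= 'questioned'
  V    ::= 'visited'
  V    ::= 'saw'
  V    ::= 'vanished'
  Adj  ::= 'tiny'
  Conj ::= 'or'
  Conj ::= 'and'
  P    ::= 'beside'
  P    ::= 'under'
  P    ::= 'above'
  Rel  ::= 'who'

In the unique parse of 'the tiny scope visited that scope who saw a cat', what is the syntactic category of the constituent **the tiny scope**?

NP

[S [NP [Det the] [AP [Adj tiny]] [N scope]] [VP [V visited] [NP [NP [Det that] [N scope]] [RelC [Rel who] [VP [V saw] [NP [Det a] [N cat]]]]]]]
The span 'the tiny scope' is the NP node built by NP → Det AP N.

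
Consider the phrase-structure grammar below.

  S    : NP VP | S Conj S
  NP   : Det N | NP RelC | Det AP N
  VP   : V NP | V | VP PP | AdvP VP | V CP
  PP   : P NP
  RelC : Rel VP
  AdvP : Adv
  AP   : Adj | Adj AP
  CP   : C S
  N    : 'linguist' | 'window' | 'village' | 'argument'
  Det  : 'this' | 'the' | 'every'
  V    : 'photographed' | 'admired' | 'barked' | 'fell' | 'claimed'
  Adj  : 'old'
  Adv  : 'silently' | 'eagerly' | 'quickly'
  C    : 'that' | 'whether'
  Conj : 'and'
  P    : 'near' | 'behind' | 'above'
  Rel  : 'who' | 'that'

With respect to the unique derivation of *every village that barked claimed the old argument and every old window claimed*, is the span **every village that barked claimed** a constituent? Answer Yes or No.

No

[S [S [NP [NP [Det every] [N village]] [RelC [Rel that] [VP [V barked]]]] [VP [V claimed] [NP [Det the] [AP [Adj old]] [N argument]]]] [Conj and] [S [NP [Det every] [AP [Adj old]] [N window]] [VP [V claimed]]]]
The smallest constituent containing 'every village that barked claimed' is the S spanning 'every village that barked claimed the old argument'; no single node in the tree dominates exactly the given words.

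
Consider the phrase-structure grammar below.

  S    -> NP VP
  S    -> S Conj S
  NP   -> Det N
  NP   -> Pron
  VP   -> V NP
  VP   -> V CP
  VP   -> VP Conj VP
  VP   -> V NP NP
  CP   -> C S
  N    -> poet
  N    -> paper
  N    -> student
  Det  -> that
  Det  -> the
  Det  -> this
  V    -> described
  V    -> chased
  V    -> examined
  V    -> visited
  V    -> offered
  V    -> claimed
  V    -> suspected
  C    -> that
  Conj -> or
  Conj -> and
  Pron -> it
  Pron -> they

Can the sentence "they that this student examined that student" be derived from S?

For S → NP VP, the only prefix that parses as NP is 'they', but the remainder 'that this student examined that student' is not a VP under these rules. The alternative S rule S → S Conj S likewise has no satisfying split.

Ungrammatical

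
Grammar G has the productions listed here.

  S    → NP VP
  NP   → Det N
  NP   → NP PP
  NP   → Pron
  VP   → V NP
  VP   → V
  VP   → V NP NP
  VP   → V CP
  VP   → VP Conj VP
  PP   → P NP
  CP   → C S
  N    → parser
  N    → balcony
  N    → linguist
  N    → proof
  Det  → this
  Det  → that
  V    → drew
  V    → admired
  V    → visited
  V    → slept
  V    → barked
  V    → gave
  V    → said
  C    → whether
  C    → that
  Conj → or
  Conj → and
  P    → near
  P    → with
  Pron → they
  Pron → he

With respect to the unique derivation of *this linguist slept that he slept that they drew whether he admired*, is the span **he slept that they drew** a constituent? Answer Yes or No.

No

[S [NP [Det this] [N linguist]] [VP [V slept] [CP [C that] [S [NP [Pron he]] [VP [V slept] [CP [C that] [S [NP [Pron they]] [VP [V drew] [CP [C whether] [S [NP [Pron he]] [VP [V admired]]]]]]]]]]]]
The smallest constituent containing 'he slept that they drew' is the S spanning 'he slept that they drew whether he admired'; no single node in the tree dominates exactly the given words.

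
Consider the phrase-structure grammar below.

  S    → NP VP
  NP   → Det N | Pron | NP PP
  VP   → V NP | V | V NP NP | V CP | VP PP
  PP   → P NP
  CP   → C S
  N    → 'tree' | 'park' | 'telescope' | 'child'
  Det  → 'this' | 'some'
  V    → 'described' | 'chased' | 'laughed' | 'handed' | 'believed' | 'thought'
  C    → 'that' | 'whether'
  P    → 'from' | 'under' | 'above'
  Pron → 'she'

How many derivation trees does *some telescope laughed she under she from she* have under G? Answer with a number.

5

Two of the 5 distinct bracketings:
[S [NP [Det some] [N telescope]] [VP [V laughed] [NP [NP [Pron she]] [PP [P under] [NP [NP [Pron she]] [PP [P from] [NP [Pron she]]]]]]]]
[S [NP [Det some] [N telescope]] [VP [V laughed] [NP [NP [NP [Pron she]] [PP [P under] [NP [Pron she]]]] [PP [P from] [NP [Pron she]]]]]]
The trees differ in how a recursive rule is bracketed over the same span.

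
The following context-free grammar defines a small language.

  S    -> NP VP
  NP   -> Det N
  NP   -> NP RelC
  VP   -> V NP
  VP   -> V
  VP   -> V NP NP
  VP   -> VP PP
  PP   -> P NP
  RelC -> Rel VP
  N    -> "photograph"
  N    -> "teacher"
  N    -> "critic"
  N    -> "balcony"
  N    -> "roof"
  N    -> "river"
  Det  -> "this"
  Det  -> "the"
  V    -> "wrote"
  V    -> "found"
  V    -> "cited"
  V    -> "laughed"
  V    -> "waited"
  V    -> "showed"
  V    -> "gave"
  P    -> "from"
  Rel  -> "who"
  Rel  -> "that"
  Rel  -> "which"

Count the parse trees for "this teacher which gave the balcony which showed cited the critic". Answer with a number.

2

The two bracketings:
[S [NP [NP [Det this] [N teacher]] [RelC [Rel which] [VP [V gave] [NP [NP [Det the] [N balcony]] [RelC [Rel which] [VP [V showed]]]]]]] [VP [V cited] [NP [Det the] [N critic]]]]
[S [NP [NP [NP [Det this] [N teacher]] [RelC [Rel which] [VP [V gave] [NP [Det the] [N balcony]]]]] [RelC [Rel which] [VP [V showed]]]] [VP [V cited] [NP [Det the] [N critic]]]]
The trees differ in how a recursive rule is bracketed over the same span.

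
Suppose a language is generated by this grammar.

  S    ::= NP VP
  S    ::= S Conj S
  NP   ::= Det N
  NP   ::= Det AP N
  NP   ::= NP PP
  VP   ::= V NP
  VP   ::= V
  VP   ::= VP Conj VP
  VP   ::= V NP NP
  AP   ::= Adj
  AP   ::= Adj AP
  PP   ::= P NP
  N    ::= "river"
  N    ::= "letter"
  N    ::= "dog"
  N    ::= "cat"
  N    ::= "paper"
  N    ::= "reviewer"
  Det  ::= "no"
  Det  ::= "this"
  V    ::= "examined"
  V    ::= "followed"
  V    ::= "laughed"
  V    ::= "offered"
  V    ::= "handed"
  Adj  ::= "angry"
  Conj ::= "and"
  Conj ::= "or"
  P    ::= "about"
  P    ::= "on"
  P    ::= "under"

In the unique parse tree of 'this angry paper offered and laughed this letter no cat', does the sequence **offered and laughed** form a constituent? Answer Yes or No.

[S [NP [Det this] [AP [Adj angry]] [N paper]] [VP [VP [V offered]] [Conj and] [VP [V laughed] [NP [Det this] [N letter]] [NP [Det no] [N cat]]]]]
The smallest constituent containing 'offered and laughed' is the VP spanning 'offered and laughed this letter no cat'; no single node in the tree dominates exactly the given words.

No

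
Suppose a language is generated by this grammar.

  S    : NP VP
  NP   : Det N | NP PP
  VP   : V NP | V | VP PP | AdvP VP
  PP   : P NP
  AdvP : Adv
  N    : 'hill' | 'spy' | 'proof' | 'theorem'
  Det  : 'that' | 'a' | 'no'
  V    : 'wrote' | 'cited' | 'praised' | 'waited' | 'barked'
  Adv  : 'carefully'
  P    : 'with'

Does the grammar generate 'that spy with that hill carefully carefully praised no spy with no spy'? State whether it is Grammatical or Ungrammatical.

Grammatical

[S [NP [NP [Det that] [N spy]] [PP [P with] [NP [Det that] [N hill]]]] [VP [VP [AdvP [Adv carefully]] [VP [AdvP [Adv carefully]] [VP [V praised] [NP [Det no] [N spy]]]]] [PP [P with] [NP [Det no] [N spy]]]]]
Every word is introduced by a lexical rule and the phrasal rules combine the resulting categories into a single S.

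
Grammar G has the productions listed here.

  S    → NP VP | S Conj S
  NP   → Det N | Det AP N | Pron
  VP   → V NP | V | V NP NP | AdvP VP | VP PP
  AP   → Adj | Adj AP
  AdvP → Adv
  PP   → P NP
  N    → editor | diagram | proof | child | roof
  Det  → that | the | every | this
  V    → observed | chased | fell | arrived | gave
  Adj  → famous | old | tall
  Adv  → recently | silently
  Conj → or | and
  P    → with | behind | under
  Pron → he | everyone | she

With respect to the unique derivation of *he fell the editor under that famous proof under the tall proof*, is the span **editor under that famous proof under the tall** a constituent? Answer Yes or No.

[S [NP [Pron he]] [VP [VP [VP [V fell] [NP [Det the] [N editor]]] [PP [P under] [NP [Det that] [AP [Adj famous]] [N proof]]]] [PP [P under] [NP [Det the] [AP [Adj tall]] [N proof]]]]]
The smallest constituent containing 'editor under that famous proof under the tall' is the VP spanning 'fell the editor under that famous proof under the tall proof'; no single node in the tree dominates exactly the given words.

No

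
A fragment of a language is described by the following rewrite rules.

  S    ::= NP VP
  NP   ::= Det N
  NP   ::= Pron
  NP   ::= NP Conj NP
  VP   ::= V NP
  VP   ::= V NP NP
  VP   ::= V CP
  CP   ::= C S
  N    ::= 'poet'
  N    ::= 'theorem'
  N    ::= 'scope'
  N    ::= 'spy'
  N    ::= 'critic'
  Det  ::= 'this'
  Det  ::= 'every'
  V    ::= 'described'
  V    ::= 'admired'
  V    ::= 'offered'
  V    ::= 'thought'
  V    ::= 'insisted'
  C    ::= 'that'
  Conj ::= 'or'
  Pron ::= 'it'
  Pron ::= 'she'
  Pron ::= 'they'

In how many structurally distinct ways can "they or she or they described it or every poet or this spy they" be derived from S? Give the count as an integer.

4

Two of the 4 distinct bracketings:
[S [NP [NP [Pron they]] [Conj or] [NP [NP [Pron she]] [Conj or] [NP [Pron they]]]] [VP [V described] [NP [NP [Pron it]] [Conj or] [NP [NP [Det every] [N poet]] [Conj or] [NP [Det this] [N spy]]]] [NP [Pron they]]]]
[S [NP [NP [Pron they]] [Conj or] [NP [NP [Pron she]] [Conj or] [NP [Pron they]]]] [VP [V described] [NP [NP [NP [Pron it]] [Conj or] [NP [Det every] [N poet]]] [Conj or] [NP [Det this] [N spy]]] [NP [Pron they]]]]
The trees differ in how a recursive rule is bracketed over the same span.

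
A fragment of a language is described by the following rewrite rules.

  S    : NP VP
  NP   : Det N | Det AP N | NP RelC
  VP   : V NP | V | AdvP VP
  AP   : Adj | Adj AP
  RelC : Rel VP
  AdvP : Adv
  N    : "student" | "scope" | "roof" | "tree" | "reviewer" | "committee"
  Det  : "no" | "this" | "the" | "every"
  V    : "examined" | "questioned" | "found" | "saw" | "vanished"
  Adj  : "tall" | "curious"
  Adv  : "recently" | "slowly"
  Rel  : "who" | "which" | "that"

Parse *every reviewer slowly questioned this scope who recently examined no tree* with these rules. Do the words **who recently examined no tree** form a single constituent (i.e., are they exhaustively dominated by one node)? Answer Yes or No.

[S [NP [Det every] [N reviewer]] [VP [AdvP [Adv slowly]] [VP [V questioned] [NP [NP [Det this] [N scope]] [RelC [Rel who] [VP [AdvP [Adv recently]] [VP [V examined] [NP [Det no] [N tree]]]]]]]]]
The words 'who recently examined no tree' are exhaustively dominated by a single RelC node (built by RelC → Rel VP), so they form a constituent.

Yes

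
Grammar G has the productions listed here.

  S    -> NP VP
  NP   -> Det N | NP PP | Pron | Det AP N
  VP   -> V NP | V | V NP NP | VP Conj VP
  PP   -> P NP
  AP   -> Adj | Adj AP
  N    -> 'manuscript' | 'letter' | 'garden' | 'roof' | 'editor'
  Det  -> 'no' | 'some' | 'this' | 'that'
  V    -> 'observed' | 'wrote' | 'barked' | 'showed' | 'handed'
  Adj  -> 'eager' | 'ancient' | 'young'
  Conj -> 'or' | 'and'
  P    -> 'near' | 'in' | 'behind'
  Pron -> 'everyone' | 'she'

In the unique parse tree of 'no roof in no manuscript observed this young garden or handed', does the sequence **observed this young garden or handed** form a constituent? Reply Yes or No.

[S [NP [NP [Det no] [N roof]] [PP [P in] [NP [Det no] [N manuscript]]]] [VP [VP [V observed] [NP [Det this] [AP [Adj young]] [N garden]]] [Conj or] [VP [V handed]]]]
The words 'observed this young garden or handed' are exhaustively dominated by a single VP node (built by VP → VP Conj VP), so they form a constituent.

Yes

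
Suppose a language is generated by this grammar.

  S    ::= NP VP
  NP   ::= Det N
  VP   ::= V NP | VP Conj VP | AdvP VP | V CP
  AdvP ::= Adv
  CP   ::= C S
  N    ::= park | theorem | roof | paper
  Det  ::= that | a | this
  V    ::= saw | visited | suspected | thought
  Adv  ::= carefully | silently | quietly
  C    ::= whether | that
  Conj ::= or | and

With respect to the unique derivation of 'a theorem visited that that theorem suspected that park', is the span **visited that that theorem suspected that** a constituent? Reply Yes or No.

No

[S [NP [Det a] [N theorem]] [VP [V visited] [CP [C that] [S [NP [Det that] [N theorem]] [VP [V suspected] [NP [Det that] [N park]]]]]]]
The smallest constituent containing 'visited that that theorem suspected that' is the VP spanning 'visited that that theorem suspected that park'; no single node in the tree dominates exactly the given words.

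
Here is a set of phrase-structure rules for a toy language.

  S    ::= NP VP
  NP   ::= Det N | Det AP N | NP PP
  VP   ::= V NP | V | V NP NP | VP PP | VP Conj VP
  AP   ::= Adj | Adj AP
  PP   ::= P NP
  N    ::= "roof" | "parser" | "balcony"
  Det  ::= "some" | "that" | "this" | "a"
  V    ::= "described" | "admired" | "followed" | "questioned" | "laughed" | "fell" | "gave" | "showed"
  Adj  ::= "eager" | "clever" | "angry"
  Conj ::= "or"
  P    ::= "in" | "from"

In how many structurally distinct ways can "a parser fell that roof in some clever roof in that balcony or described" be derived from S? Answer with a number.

5

Two of the 5 distinct bracketings:
[S [NP [Det a] [N parser]] [VP [VP [V fell] [NP [NP [Det that] [N roof]] [PP [P in] [NP [NP [Det some] [AP [Adj clever]] [N roof]] [PP [P in] [NP [Det that] [N balcony]]]]]]] [Conj or] [VP [V described]]]]
[S [NP [Det a] [N parser]] [VP [VP [V fell] [NP [NP [NP [Det that] [N roof]] [PP [P in] [NP [Det some] [AP [Adj clever]] [N roof]]]] [PP [P in] [NP [Det that] [N balcony]]]]] [Conj or] [VP [V described]]]]
The trees differ in how a recursive rule is bracketed over the same span.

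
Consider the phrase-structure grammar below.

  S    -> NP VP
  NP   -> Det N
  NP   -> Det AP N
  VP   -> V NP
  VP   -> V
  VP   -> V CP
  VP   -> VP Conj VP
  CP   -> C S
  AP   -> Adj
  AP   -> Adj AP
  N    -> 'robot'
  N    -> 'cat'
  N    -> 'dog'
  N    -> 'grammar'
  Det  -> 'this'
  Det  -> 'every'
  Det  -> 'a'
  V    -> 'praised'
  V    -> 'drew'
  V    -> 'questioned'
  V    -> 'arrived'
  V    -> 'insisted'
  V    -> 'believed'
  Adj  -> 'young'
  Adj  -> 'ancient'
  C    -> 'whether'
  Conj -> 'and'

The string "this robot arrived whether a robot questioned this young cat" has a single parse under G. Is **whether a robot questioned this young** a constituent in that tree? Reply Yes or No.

No

[S [NP [Det this] [N robot]] [VP [V arrived] [CP [C whether] [S [NP [Det a] [N robot]] [VP [V questioned] [NP [Det this] [AP [Adj young]] [N cat]]]]]]]
The smallest constituent containing 'whether a robot questioned this young' is the CP spanning 'whether a robot questioned this young cat'; no single node in the tree dominates exactly the given words.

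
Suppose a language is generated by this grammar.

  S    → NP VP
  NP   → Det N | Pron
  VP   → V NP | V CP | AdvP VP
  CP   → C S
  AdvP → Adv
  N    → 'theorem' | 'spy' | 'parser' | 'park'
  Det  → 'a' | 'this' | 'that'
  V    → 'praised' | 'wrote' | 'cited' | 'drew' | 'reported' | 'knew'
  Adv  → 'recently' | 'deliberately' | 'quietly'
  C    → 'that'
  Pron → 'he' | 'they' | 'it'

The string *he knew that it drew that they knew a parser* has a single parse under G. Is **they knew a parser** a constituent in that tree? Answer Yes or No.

Yes

[S [NP [Pron he]] [VP [V knew] [CP [C that] [S [NP [Pron it]] [VP [V drew] [CP [C that] [S [NP [Pron they]] [VP [V knew] [NP [Det a] [N parser]]]]]]]]]]
The words 'they knew a parser' are exhaustively dominated by a single S node (built by S → NP VP), so they form a constituent.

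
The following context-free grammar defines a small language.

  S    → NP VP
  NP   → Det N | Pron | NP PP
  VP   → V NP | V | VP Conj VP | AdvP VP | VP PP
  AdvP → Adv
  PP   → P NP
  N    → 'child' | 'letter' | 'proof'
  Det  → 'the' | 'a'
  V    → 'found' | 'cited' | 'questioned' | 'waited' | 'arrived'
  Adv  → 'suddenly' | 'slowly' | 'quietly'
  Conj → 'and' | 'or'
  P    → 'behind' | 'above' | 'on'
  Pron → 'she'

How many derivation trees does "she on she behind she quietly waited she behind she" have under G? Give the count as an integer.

Two of the 6 distinct bracketings:
[S [NP [NP [Pron she]] [PP [P on] [NP [NP [Pron she]] [PP [P behind] [NP [Pron she]]]]]] [VP [AdvP [Adv quietly]] [VP [V waited] [NP [NP [Pron she]] [PP [P behind] [NP [Pron she]]]]]]]
[S [NP [NP [Pron she]] [PP [P on] [NP [NP [Pron she]] [PP [P behind] [NP [Pron she]]]]]] [VP [AdvP [Adv quietly]] [VP [VP [V waited] [NP [Pron she]]] [PP [P behind] [NP [Pron she]]]]]]
The difference turns on whether VP → VP PP is used at the relevant span, versus an alternative expansion of VP.

6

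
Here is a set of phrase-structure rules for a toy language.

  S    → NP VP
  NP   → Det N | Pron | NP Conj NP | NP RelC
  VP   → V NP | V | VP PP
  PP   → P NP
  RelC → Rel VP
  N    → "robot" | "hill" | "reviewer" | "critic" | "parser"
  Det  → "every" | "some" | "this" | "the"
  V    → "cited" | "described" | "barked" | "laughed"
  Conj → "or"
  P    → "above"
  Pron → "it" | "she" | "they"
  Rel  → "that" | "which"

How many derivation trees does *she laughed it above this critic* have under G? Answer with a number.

[S [NP [Pron she]] [VP [VP [V laughed] [NP [Pron it]]] [PP [P above] [NP [Det this] [N critic]]]]]
No rule offers an alternative attachment or grouping for any span, so this is the only derivation.

1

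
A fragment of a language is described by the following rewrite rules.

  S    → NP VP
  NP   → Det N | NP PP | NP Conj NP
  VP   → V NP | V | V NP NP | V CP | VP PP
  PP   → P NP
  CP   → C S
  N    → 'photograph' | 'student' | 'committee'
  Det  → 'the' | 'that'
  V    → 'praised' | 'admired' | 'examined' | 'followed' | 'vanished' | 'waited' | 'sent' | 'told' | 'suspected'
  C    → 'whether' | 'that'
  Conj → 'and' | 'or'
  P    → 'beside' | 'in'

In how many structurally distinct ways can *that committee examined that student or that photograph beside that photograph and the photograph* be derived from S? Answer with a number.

Two of the 6 distinct bracketings:
[S [NP [Det that] [N committee]] [VP [V examined] [NP [NP [NP [Det that] [N student]] [Conj or] [NP [Det that] [N photograph]]] [PP [P beside] [NP [NP [Det that] [N photograph]] [Conj and] [NP [Det the] [N photograph]]]]]]]
[S [NP [Det that] [N committee]] [VP [V examined] [NP [NP [Det that] [N student]] [Conj or] [NP [NP [Det that] [N photograph]] [PP [P beside] [NP [NP [Det that] [N photograph]] [Conj and] [NP [Det the] [N photograph]]]]]]]]
The trees differ in how a recursive rule is bracketed over the same span.

6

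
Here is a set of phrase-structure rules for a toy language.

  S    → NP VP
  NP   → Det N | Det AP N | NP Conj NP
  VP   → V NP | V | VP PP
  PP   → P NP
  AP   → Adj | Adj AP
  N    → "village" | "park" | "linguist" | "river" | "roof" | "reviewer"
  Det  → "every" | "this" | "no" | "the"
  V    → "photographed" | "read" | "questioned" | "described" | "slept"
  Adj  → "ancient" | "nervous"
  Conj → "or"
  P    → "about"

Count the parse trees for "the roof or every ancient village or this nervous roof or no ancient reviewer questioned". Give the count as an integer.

Two of the 5 distinct bracketings:
[S [NP [NP [Det the] [N roof]] [Conj or] [NP [NP [Det every] [AP [Adj ancient]] [N village]] [Conj or] [NP [NP [Det this] [AP [Adj nervous]] [N roof]] [Conj or] [NP [Det no] [AP [Adj ancient]] [N reviewer]]]]] [VP [V questioned]]]
[S [NP [NP [Det the] [N roof]] [Conj or] [NP [NP [NP [Det every] [AP [Adj ancient]] [N village]] [Conj or] [NP [Det this] [AP [Adj nervous]] [N roof]]] [Conj or] [NP [Det no] [AP [Adj ancient]] [N reviewer]]]] [VP [V questioned]]]
The trees differ in how a recursive rule is bracketed over the same span.

5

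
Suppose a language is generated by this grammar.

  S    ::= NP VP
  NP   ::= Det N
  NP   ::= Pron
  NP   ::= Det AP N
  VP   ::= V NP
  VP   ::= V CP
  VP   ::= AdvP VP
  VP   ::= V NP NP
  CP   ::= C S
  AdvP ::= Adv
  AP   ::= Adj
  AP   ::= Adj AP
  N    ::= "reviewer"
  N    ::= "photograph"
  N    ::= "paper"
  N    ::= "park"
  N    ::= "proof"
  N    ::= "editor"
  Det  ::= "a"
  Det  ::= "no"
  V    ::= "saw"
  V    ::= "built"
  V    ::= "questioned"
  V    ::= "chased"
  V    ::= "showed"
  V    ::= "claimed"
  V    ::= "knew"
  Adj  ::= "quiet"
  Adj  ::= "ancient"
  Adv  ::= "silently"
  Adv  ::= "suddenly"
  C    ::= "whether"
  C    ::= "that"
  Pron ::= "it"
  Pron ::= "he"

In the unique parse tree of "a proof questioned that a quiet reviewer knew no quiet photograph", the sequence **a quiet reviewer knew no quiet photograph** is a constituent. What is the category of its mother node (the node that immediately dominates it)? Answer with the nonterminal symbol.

S
  NP
    Det: a
    N: proof
  VP
    V: questioned
    CP
      C: that
      S
        NP
          Det: a
          AP
            Adj: quiet
          N: reviewer
        VP
          V: knew
          NP
            Det: no
            AP
              Adj: quiet
            N: photograph
The span 'a quiet reviewer knew no quiet photograph' is the S node built by S → NP VP.
Its mother is the CP built by CP → C S.

CP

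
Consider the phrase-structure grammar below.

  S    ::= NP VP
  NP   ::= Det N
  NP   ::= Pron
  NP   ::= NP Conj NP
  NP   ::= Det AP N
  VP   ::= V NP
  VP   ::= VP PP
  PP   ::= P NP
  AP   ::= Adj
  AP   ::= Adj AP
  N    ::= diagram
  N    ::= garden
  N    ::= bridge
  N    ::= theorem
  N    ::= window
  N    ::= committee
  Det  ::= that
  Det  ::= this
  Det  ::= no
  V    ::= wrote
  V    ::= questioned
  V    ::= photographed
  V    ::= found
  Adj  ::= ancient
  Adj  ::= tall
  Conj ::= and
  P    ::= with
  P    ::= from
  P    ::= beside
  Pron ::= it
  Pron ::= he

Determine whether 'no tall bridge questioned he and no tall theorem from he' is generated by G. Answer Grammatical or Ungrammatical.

Grammatical

S
  NP
    Det: no
    AP
      Adj: tall
    N: bridge
  VP
    VP
      V: questioned
      NP
        NP
          Pron: he
        Conj: and
        NP
          Det: no
          AP
            Adj: tall
          N: theorem
    PP
      P: from
      NP
        Pron: he
The bracketing above is licensed at every node by one of the given productions, with S at the root.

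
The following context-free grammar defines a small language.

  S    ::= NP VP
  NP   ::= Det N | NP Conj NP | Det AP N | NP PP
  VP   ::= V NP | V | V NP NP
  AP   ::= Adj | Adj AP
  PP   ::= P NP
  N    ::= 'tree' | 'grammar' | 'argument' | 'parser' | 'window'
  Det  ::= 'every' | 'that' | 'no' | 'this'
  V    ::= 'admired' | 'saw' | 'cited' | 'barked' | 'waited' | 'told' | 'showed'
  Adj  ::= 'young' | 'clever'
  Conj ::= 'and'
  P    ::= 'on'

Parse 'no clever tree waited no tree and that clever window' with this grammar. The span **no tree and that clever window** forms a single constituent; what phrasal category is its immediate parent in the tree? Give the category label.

VP

S
  NP
    Det: no
    AP
      Adj: clever
    N: tree
  VP
    V: waited
    NP
      NP
        Det: no
        N: tree
      Conj: and
      NP
        Det: that
        AP
          Adj: clever
        N: window
The span 'no tree and that clever window' is the NP node built by NP → NP Conj NP.
Its mother is the VP built by VP → V NP.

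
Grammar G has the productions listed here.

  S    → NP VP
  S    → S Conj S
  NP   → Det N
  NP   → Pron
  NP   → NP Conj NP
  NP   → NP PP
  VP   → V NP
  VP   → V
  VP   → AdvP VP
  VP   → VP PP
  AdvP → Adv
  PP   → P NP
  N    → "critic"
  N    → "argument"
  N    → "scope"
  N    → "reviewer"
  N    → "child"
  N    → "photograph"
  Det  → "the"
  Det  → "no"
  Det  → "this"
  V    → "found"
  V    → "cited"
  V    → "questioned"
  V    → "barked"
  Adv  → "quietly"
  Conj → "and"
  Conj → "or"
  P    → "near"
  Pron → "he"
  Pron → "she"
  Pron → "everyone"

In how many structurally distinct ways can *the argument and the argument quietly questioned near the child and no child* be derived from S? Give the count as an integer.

2

The two bracketings:
[S [NP [NP [Det the] [N argument]] [Conj and] [NP [Det the] [N argument]]] [VP [AdvP [Adv quietly]] [VP [VP [V questioned]] [PP [P near] [NP [NP [Det the] [N child]] [Conj and] [NP [Det no] [N child]]]]]]]
[S [NP [NP [Det the] [N argument]] [Conj and] [NP [Det the] [N argument]]] [VP [VP [AdvP [Adv quietly]] [VP [V questioned]]] [PP [P near] [NP [NP [Det the] [N child]] [Conj and] [NP [Det no] [N child]]]]]]
The trees differ in how a recursive rule is bracketed over the same span.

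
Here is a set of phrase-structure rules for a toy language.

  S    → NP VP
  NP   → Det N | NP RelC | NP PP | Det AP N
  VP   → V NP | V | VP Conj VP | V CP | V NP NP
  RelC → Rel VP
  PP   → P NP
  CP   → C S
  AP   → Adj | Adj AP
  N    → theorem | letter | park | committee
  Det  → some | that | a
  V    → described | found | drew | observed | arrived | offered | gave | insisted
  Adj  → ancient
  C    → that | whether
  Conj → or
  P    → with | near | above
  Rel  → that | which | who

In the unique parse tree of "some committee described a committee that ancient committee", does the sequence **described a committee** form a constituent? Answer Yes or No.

[S [NP [Det some] [N committee]] [VP [V described] [NP [Det a] [N committee]] [NP [Det that] [AP [Adj ancient]] [N committee]]]]
The smallest constituent containing 'described a committee' is the VP spanning 'described a committee that ancient committee'; no single node in the tree dominates exactly the given words.

No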